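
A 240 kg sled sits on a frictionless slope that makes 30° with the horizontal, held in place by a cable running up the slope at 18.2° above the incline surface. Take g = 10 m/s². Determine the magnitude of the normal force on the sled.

N ≈ 1680 N

Take axes along and perpendicular to the incline. Weight components: W sin 30° = 1200 N down-slope, W cos 30° = 2078 N into the surface.
Along incline: T cos 18.2° = W sin 30° → T = 1263 N.
Perpendicular: N = W cos 30° − T sin 18.2° = 1684 N.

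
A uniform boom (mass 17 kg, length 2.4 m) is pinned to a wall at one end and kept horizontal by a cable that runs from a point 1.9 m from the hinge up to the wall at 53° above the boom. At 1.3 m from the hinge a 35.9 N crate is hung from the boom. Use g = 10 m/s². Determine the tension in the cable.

Take torques about the hinge: T sin 53° · 1.9 = 17×10×1.2 + 35.9×1.3 = 250.67 N·m.
So T = 250.67 / (0.7986 × 1.9) = 165.2 N.

T ≈ 165 N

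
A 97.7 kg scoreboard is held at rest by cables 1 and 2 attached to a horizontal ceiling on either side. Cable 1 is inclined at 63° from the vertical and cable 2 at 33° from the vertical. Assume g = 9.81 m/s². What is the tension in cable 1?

Angles from the horizontal: cable 1 is 90° − 63° = 27°, cable 2 is 90° − 33° = 57°.
Weight W = 97.7 × 9.81 = 958.4 N acts straight down.
Horizontal: T_1 cos 27° = T_2 cos 57°  →  T_2 = 1.636 T_1.
Vertical: T_1 sin 27° + T_2 sin 57° = 958.4.
Substituting the horizontal relation into the vertical equation gives 1.826 T_1 = 958.4, so T_1 = 524.9 N.

T_1 ≈ 525 N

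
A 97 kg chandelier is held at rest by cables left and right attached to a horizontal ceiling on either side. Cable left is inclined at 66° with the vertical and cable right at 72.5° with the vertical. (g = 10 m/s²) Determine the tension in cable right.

T_right ≈ 1340 N

Angles from the horizontal: cable left is 90° − 66° = 24°, cable right is 90° − 72.5° = 17.5°.
Weight W = 97 × 10 = 970 N acts straight down.
Horizontal: T_left cos 24° = T_right cos 17.5°  →  T_left = 1.044 T_right.
Vertical: T_left sin 24° + T_right sin 17.5° = 970.
Substituting the horizontal relation into the vertical equation gives 0.7253 T_right = 970, so T_right = 1337 N.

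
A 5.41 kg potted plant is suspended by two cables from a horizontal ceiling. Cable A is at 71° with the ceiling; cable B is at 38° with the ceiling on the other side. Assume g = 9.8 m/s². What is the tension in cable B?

Weight W = 5.41 × 9.8 = 53.02 N acts straight down.
Horizontal: T_A cos 71° = T_B cos 38°  →  T_A = 2.42 T_B.
Vertical: T_A sin 71° + T_B sin 38° = 53.02.
Substituting the horizontal relation into the vertical equation gives 2.904 T_B = 53.02, so T_B = 18.26 N.

T_B ≈ 18.3 N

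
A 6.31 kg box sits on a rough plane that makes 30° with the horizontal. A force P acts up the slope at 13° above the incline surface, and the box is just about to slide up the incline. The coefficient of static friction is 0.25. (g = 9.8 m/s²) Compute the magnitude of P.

On the verge of sliding up the incline, friction equals μN and acts down the slope.
Perpendicular: N + P sin 13° = W cos 30° = 53.55 N.
Along incline: P cos 13° = W sin 30° + μN  with W sin 30° = 30.92 N.
Solving the pair for P and N: P = 42.99 N, N = 43.88 N (and f = μN = 10.97 N).

P ≈ 43 N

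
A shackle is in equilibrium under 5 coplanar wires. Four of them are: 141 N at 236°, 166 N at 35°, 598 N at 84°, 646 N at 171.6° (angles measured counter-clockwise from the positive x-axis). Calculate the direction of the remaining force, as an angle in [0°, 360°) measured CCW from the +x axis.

Sum the known components: ΣF_x = -519.4 N, ΣF_y = 667.4 N.
For equilibrium the remaining force must supply (−ΣF_x, −ΣF_y) = (519.4, -667.4) N.
Magnitude = √((519.4)² + (-667.4)²) = 845.7 N; direction = atan2(-667.4, 519.4) = 307.9°.

θ ≈ 308°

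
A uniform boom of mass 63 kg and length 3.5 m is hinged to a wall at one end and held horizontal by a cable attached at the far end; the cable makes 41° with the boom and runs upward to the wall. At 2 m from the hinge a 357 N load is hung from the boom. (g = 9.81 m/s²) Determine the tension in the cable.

Take torques about the hinge: T sin 41° · 3.5 = 63×9.81×1.75 + 357×2 = 1795.6 N·m.
So T = 1795.6 / (0.6561 × 3.5) = 781.96 N.

T ≈ 782 N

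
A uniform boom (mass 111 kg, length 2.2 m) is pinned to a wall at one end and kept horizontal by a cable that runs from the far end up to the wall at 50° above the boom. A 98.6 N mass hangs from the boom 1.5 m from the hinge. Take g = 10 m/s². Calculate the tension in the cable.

Take torques about the hinge: T sin 50° · 2.2 = 111×10×1.1 + 98.6×1.5 = 1368.9 N·m.
So T = 1368.9 / (0.7660 × 2.2) = 812.26 N.

T ≈ 812 N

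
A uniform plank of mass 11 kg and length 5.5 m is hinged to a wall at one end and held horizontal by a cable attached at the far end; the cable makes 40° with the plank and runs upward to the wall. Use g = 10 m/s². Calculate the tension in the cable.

Take torques about the hinge: T sin 40° · 5.5 = 11×10×2.75 = 302.5 N·m.
So T = 302.5 / (0.6428 × 5.5) = 85.565 N.

T ≈ 85.6 N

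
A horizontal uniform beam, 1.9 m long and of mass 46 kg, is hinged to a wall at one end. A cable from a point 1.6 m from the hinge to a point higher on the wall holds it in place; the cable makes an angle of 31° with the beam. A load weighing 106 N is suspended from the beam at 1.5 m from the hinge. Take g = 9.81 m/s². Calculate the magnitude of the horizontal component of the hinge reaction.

H_x ≈ 611 N

Take torques about the hinge: T sin 31° · 1.6 = 46×9.81×0.95 + 106×1.5 = 587.7 N·m.
So T = 587.7 / (0.5150 × 1.6) = 713.17 N.
ΣF_x = 0: H_x = T cos 31° = 611.31 N.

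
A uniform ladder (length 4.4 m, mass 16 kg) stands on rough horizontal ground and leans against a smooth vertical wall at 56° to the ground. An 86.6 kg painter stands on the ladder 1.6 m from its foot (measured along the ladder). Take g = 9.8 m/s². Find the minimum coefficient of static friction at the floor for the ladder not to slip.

ΣF_y = 0: N_floor = 16×9.8 + 86.6×9.8 = 1005.5 N.
Torques about the foot: N_wall · 4.4 sin 56° = 16×9.8×2.2 cos 56° + 86.6×9.8×1.6 cos 56° → N_wall = 261.04 N.
ΣF_x = 0: f_floor = N_wall = 261.04 N.
μ_min = f_floor / N_floor = 261.04 / 1005.5 = 0.2596.

μ_min ≈ 0.260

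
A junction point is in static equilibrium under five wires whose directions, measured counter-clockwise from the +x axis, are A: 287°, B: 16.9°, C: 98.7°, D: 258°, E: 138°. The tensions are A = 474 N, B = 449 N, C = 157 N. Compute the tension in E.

T_E ≈ 655 N

Resolve: ΣF_x = 474 cos 287° + 449 cos 16.9° + 157 cos 98.7° + T_D cos 258° + T_E cos 138° = 0.
        ΣF_y = 474 sin 287° + 449 sin 16.9° + 157 sin 98.7° + T_D sin 258° + T_E sin 138° = 0.
The known terms sum to (544.4, -167.6) N, so -0.2079 T_D − 0.7431 T_E = -544.4 and -0.9781 T_D + 0.6691 T_E = 167.6.
Solving simultaneously: T_D = 276.9 N, T_E = 655.2 N.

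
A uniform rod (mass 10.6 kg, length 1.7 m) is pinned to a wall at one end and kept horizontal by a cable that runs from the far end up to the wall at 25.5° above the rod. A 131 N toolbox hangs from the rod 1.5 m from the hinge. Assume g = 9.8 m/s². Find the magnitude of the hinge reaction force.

|H| ≈ 358 N

Take torques about the hinge: T sin 25.5° · 1.7 = 10.6×9.8×0.85 + 131×1.5 = 284.8 N·m.
So T = 284.8 / (0.4305 × 1.7) = 389.14 N.
ΣF_x = 0: H_x = T cos 25.5° = 351.23 N.
ΣF_y = 0: H_y = (10.6×9.8 + 131) − T sin 25.5° = 234.88 − 167.53 = 67.352 N.
|H| = √(H_x² + H_y²) = √((351.23)² + (67.352)²) = 357.63 N.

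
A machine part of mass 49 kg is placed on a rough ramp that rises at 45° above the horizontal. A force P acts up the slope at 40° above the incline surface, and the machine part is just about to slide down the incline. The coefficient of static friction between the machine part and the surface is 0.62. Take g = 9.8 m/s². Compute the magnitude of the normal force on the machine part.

On the verge of sliding down the incline, friction equals μN and acts up the slope.
Perpendicular: N + P sin 40° = W cos 45° = 339.6 N.
Along incline: P cos 40° + μN = W sin 45° with W sin 45° = 339.6 N.
Solving the pair for P and N: P = 351.1 N, N = 113.9 N (and f = μN = 70.6 N).

N ≈ 114 N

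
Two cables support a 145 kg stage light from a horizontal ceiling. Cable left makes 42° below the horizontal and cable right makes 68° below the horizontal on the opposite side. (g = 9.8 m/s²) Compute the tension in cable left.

T_left ≈ 566 N

Weight W = 145 × 9.8 = 1421 N acts straight down.
Horizontal: T_left cos 42° = T_right cos 68°  →  T_right = 1.984 T_left.
Vertical: T_left sin 42° + T_right sin 68° = 1421.
Substituting the horizontal relation into the vertical equation gives 2.508 T_left = 1421, so T_left = 566.5 N.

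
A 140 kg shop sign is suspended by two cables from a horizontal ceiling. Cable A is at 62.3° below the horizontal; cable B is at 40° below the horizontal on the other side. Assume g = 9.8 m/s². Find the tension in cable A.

T_A ≈ 1080 N

Weight W = 140 × 9.8 = 1372 N acts straight down.
Horizontal: T_A cos 62.3° = T_B cos 40°  →  T_B = 0.6068 T_A.
Vertical: T_A sin 62.3° + T_B sin 40° = 1372.
Substituting the horizontal relation into the vertical equation gives 1.275 T_A = 1372, so T_A = 1076 N.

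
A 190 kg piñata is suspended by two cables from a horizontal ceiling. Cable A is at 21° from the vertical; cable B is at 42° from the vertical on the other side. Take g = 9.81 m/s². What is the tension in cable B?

Angles from the horizontal: cable A is 90° − 21° = 69°, cable B is 90° − 42° = 48°.
Weight W = 190 × 9.81 = 1864 N acts straight down.
Horizontal: T_A cos 69° = T_B cos 48°  →  T_A = 1.867 T_B.
Vertical: T_A sin 69° + T_B sin 48° = 1864.
Substituting the horizontal relation into the vertical equation gives 2.486 T_B = 1864, so T_B = 749.7 N.

T_B ≈ 750 N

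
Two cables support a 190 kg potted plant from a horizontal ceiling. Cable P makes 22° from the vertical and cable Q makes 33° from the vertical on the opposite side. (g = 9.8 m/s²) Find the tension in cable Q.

T_Q ≈ 852 N

Angles from the horizontal: cable P is 90° − 22° = 68°, cable Q is 90° − 33° = 57°.
Weight W = 190 × 9.8 = 1862 N acts straight down.
Horizontal: T_P cos 68° = T_Q cos 57°  →  T_P = 1.454 T_Q.
Vertical: T_P sin 68° + T_Q sin 57° = 1862.
Substituting the horizontal relation into the vertical equation gives 2.187 T_Q = 1862, so T_Q = 851.5 N.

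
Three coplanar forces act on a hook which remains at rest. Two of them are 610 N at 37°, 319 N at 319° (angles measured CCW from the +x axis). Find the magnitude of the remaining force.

F ≈ 745 N

Sum the known components: ΣF_x = 727.9 N, ΣF_y = 157.8 N.
For equilibrium the remaining force must supply (−ΣF_x, −ΣF_y) = (-727.9, -157.8) N.
Magnitude = √((-727.9)² + (-157.8)²) = 744.8 N; direction = atan2(-157.8, -727.9) = 192.2°.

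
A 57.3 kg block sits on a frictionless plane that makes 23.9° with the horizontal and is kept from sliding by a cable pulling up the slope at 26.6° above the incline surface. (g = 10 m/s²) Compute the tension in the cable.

T ≈ 260 N

Take axes along and perpendicular to the incline. Weight components: W sin 23.9° = 232.1 N down-slope, W cos 23.9° = 523.9 N into the surface.
Along incline: T cos 26.6° = W sin 23.9° → T = 259.6 N.
Perpendicular: N = W cos 23.9° − T sin 26.6° = 407.6 N.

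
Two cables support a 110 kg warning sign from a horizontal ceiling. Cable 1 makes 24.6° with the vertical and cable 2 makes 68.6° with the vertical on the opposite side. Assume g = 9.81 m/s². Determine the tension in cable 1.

Angles from the horizontal: cable 1 is 90° − 24.6° = 65.4°, cable 2 is 90° − 68.6° = 21.4°.
Weight W = 110 × 9.81 = 1079 N acts straight down.
Horizontal: T_1 cos 65.4° = T_2 cos 21.4°  →  T_2 = 0.4471 T_1.
Vertical: T_1 sin 65.4° + T_2 sin 21.4° = 1079.
Substituting the horizontal relation into the vertical equation gives 1.072 T_1 = 1079, so T_1 = 1006 N.

T_1 ≈ 1010 N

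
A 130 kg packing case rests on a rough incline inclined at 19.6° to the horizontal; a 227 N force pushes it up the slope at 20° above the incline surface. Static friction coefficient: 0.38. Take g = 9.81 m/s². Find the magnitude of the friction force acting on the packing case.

Axes along / perpendicular to the incline. W sin 19.6° = 427.8 N down-slope; W cos 19.6° = 1201 N into the surface.
Perpendicular: N = W cos 19.6° − P sin 20° = 1201 − 77.64 = 1124 N.
Along incline: P cos 20° + f = W sin 19.6° (friction acts up-slope) → f = 427.8 − 213.3 = 214.5 N.
|f| = 214.5 N ≤ μN = 427 N, so the packing case is indeed static.

f ≈ 214 N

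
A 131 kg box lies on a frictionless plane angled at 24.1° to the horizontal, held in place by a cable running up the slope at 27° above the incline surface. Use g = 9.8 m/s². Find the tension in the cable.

T ≈ 588 N

Take axes along and perpendicular to the incline. Weight components: W sin 24.1° = 524.2 N down-slope, W cos 24.1° = 1172 N into the surface.
Along incline: T cos 27° = W sin 24.1° → T = 588.3 N.
Perpendicular: N = W cos 24.1° − T sin 27° = 904.8 N.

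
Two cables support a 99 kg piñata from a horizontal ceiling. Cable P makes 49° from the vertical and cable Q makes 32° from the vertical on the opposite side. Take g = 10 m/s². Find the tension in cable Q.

Angles from the horizontal: cable P is 90° − 49° = 41°, cable Q is 90° − 32° = 58°.
Weight W = 99 × 10 = 990 N acts straight down.
Horizontal: T_P cos 41° = T_Q cos 58°  →  T_P = 0.7021 T_Q.
Vertical: T_P sin 41° + T_Q sin 58° = 990.
Substituting the horizontal relation into the vertical equation gives 1.309 T_Q = 990, so T_Q = 756.5 N.

T_Q ≈ 756 N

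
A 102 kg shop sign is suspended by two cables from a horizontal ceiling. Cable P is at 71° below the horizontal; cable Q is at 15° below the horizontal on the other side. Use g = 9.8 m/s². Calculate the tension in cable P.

T_P ≈ 968 N

Weight W = 102 × 9.8 = 999.6 N acts straight down.
Horizontal: T_P cos 71° = T_Q cos 15°  →  T_Q = 0.3371 T_P.
Vertical: T_P sin 71° + T_Q sin 15° = 999.6.
Substituting the horizontal relation into the vertical equation gives 1.033 T_P = 999.6, so T_P = 967.9 N.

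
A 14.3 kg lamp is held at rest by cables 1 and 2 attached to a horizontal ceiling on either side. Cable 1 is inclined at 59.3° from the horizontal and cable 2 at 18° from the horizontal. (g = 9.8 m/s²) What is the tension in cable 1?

T_1 ≈ 137 N

Weight W = 14.3 × 9.8 = 140.1 N acts straight down.
Horizontal: T_1 cos 59.3° = T_2 cos 18°  →  T_2 = 0.5368 T_1.
Vertical: T_1 sin 59.3° + T_2 sin 18° = 140.1.
Substituting the horizontal relation into the vertical equation gives 1.026 T_1 = 140.1, so T_1 = 136.6 N.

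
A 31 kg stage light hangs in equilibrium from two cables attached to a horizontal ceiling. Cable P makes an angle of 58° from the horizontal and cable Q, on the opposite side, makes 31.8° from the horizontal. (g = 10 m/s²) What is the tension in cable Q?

Weight W = 31 × 10 = 310 N acts straight down.
Horizontal: T_P cos 58° = T_Q cos 31.8°  →  T_P = 1.604 T_Q.
Vertical: T_P sin 58° + T_Q sin 31.8° = 310.
Substituting the horizontal relation into the vertical equation gives 1.887 T_Q = 310, so T_Q = 164.3 N.

T_Q ≈ 164 N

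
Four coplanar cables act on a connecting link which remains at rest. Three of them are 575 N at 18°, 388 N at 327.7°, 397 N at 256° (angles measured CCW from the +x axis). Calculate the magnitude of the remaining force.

Sum the known components: ΣF_x = 778.8 N, ΣF_y = -414.9 N.
For equilibrium the remaining force must supply (−ΣF_x, −ΣF_y) = (-778.8, 414.9) N.
Magnitude = √((-778.8)² + (414.9)²) = 882.4 N; direction = atan2(414.9, -778.8) = 152.0°.

F ≈ 882 N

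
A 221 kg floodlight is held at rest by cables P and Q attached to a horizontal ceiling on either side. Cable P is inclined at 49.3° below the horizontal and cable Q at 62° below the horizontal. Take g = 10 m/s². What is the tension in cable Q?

T_Q ≈ 1550 N

Weight W = 221 × 10 = 2210 N acts straight down.
Horizontal: T_P cos 49.3° = T_Q cos 62°  →  T_P = 0.7199 T_Q.
Vertical: T_P sin 49.3° + T_Q sin 62° = 2210.
Substituting the horizontal relation into the vertical equation gives 1.429 T_Q = 2210, so T_Q = 1547 N.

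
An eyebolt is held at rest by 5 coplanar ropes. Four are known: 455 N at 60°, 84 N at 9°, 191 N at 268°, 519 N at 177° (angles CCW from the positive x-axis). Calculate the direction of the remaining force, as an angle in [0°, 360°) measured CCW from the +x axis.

θ ≈ 311°

Sum the known components: ΣF_x = -214.5 N, ΣF_y = 243.5 N.
For equilibrium the remaining force must supply (−ΣF_x, −ΣF_y) = (214.5, -243.5) N.
Magnitude = √((214.5)² + (-243.5)²) = 324.5 N; direction = atan2(-243.5, 214.5) = 311.4°.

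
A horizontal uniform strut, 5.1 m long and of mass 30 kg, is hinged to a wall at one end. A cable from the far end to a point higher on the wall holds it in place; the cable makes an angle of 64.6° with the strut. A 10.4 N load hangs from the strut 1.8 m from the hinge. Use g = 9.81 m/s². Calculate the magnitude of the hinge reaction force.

Take torques about the hinge: T sin 64.6° · 5.1 = 30×9.81×2.55 + 10.4×1.8 = 769.19 N·m.
So T = 769.19 / (0.9033 × 5.1) = 166.96 N.
ΣF_x = 0: H_x = T cos 64.6° = 71.615 N.
ΣF_y = 0: H_y = (30×9.81 + 10.4) − T sin 64.6° = 304.7 − 150.82 = 153.88 N.
|H| = √(H_x² + H_y²) = √((71.615)² + (153.88)²) = 169.73 N.

|H| ≈ 170 N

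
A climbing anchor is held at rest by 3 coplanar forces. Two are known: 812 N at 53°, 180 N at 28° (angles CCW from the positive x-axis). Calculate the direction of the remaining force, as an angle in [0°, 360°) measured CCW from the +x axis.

θ ≈ 229°

Sum the known components: ΣF_x = 647.6 N, ΣF_y = 733 N.
For equilibrium the remaining force must supply (−ΣF_x, −ΣF_y) = (-647.6, -733) N.
Magnitude = √((-647.6)² + (-733)²) = 978.1 N; direction = atan2(-733, -647.6) = 228.5°.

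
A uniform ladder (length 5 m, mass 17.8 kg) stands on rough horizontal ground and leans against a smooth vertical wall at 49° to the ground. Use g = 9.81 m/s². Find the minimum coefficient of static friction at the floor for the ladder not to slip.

μ_min ≈ 0.435

ΣF_y = 0: N_floor = 17.8×9.81 = 174.62 N.
Torques about the foot: N_wall · 5 sin 49° = 17.8×9.81×2.5 cos 49° → N_wall = 75.897 N.
ΣF_x = 0: f_floor = N_wall = 75.897 N.
μ_min = f_floor / N_floor = 75.897 / 174.62 = 0.4346.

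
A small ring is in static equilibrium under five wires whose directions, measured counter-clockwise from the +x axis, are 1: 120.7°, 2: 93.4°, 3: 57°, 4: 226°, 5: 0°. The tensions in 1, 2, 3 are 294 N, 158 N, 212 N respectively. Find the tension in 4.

T_4 ≈ 818 N

Resolve: ΣF_x = 294 cos 120.7° + 158 cos 93.4° + 212 cos 57° + T_4 cos 226° + T_5 cos 0° = 0.
        ΣF_y = 294 sin 120.7° + 158 sin 93.4° + 212 sin 57° + T_4 sin 226° + T_5 sin 0° = 0.
The known terms sum to (-44.01, 588.3) N, so -0.6947 T_4 + 1.0000 T_5 = 44.01 and -0.7193 T_4 + 0.0000 T_5 = -588.3.
Solving simultaneously: T_4 = 817.9 N, T_5 = 612.1 N.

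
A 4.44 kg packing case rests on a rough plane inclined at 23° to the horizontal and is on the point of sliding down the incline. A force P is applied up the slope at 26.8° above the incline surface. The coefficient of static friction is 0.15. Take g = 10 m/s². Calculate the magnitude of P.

On the verge of sliding down the incline, friction equals μN and acts up the slope.
Perpendicular: N + P sin 26.8° = W cos 23° = 40.87 N.
Along incline: P cos 26.8° + μN = W sin 23° with W sin 23° = 17.35 N.
Solving the pair for P and N: P = 13.6 N, N = 34.74 N (and f = μN = 5.211 N).

P ≈ 13.6 N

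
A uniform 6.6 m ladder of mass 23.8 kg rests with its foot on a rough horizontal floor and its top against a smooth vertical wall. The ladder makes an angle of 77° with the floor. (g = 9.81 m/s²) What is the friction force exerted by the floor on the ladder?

f ≈ 27 N

Torques about the foot: N_wall · 6.6 sin 77° = 23.8×9.81×3.3 cos 77° → N_wall = 26.951 N.
ΣF_x = 0: f_floor = N_wall = 26.951 N.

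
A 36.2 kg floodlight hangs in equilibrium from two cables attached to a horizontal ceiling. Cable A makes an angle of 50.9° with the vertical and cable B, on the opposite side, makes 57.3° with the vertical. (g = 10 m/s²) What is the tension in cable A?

Angles from the horizontal: cable A is 90° − 50.9° = 39.1°, cable B is 90° − 57.3° = 32.7°.
Weight W = 36.2 × 10 = 362 N acts straight down.
Horizontal: T_A cos 39.1° = T_B cos 32.7°  →  T_B = 0.9222 T_A.
Vertical: T_A sin 39.1° + T_B sin 32.7° = 362.
Substituting the horizontal relation into the vertical equation gives 1.129 T_A = 362, so T_A = 320.7 N.

T_A ≈ 321 N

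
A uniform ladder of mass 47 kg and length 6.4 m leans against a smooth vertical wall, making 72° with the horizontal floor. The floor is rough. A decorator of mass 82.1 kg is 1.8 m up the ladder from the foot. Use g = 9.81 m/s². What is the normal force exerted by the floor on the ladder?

ΣF_y = 0: N_floor = 47×9.81 + 82.1×9.81 = 1266.5 N.

N_floor ≈ 1270 N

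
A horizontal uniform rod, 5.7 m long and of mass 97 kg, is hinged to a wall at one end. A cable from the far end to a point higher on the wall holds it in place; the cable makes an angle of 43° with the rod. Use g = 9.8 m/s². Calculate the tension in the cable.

Take torques about the hinge: T sin 43° · 5.7 = 97×9.8×2.85 = 2709.2 N·m.
So T = 2709.2 / (0.6820 × 5.7) = 696.92 N.

T ≈ 697 N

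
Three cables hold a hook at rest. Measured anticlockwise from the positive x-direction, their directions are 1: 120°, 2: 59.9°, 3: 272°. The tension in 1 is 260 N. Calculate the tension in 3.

Resolve: ΣF_x = 260 cos 120° + T_2 cos 59.9° + T_3 cos 272° = 0.
        ΣF_y = 260 sin 120° + T_2 sin 59.9° + T_3 sin 272° = 0.
The known terms sum to (-130, 225.2) N, so 0.5015 T_2 + 0.0349 T_3 = 130 and 0.8652 T_2 − 0.9994 T_3 = -225.2.
Solving simultaneously: T_2 = 229.7 N, T_3 = 424.2 N.

T_3 ≈ 424 N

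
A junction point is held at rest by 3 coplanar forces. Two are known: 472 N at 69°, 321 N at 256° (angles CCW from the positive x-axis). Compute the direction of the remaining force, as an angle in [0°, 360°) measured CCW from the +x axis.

Sum the known components: ΣF_x = 91.49 N, ΣF_y = 129.2 N.
For equilibrium the remaining force must supply (−ΣF_x, −ΣF_y) = (-91.49, -129.2) N.
Magnitude = √((-91.49)² + (-129.2)²) = 158.3 N; direction = atan2(-129.2, -91.49) = 234.7°.

θ ≈ 235°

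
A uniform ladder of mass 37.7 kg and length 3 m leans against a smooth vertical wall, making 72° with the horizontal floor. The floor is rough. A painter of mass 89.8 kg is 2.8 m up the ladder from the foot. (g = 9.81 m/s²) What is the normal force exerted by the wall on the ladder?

Torques about the foot: N_wall · 3 sin 72° = 37.7×9.81×1.5 cos 72° + 89.8×9.81×2.8 cos 72° → N_wall = 327.24 N.

N_wall ≈ 327 N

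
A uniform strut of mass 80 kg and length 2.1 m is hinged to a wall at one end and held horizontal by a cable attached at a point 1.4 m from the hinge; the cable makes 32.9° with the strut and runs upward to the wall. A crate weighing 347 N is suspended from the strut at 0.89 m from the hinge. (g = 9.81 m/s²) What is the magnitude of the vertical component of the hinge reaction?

Take torques about the hinge: T sin 32.9° · 1.4 = 80×9.81×1.05 + 347×0.89 = 1132.9 N·m.
So T = 1132.9 / (0.5432 × 1.4) = 1489.7 N.
ΣF_y = 0: H_y = (80×9.81 + 347) − T sin 32.9° = 1131.8 − 809.19 = 322.61 N.

|H_y| ≈ 323 N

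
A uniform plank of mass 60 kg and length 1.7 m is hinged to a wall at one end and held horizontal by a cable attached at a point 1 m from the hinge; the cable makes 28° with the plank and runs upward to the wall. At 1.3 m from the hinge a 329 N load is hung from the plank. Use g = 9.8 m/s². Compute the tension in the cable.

T ≈ 1980 N

Take torques about the hinge: T sin 28° · 1 = 60×9.8×0.85 + 329×1.3 = 927.5 N·m.
So T = 927.5 / (0.4695 × 1) = 1975.6 N.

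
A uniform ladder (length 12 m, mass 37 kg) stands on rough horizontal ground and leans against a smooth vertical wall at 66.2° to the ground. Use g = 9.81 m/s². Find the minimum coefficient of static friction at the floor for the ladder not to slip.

ΣF_y = 0: N_floor = 37×9.81 = 362.97 N.
Torques about the foot: N_wall · 12 sin 66.2° = 37×9.81×6 cos 66.2° → N_wall = 80.044 N.
ΣF_x = 0: f_floor = N_wall = 80.044 N.
μ_min = f_floor / N_floor = 80.044 / 362.97 = 0.2205.

μ_min ≈ 0.221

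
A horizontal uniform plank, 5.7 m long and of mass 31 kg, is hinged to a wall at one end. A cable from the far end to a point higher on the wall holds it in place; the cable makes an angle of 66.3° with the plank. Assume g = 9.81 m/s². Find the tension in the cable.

Take torques about the hinge: T sin 66.3° · 5.7 = 31×9.81×2.85 = 866.71 N·m.
So T = 866.71 / (0.9157 × 5.7) = 166.06 N.

T ≈ 166 N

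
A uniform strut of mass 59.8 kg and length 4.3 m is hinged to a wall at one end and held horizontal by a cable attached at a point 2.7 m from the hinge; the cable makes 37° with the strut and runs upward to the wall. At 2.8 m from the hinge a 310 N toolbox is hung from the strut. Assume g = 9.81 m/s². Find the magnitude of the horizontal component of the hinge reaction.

Take torques about the hinge: T sin 37° · 2.7 = 59.8×9.81×2.15 + 310×2.8 = 2129.3 N·m.
So T = 2129.3 / (0.6018 × 2.7) = 1310.4 N.
ΣF_x = 0: H_x = T cos 37° = 1046.5 N.

H_x ≈ 1050 N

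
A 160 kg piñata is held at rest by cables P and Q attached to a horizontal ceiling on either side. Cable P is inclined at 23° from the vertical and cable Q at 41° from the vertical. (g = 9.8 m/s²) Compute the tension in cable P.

Angles from the horizontal: cable P is 90° − 23° = 67°, cable Q is 90° − 41° = 49°.
Weight W = 160 × 9.8 = 1568 N acts straight down.
Horizontal: T_P cos 67° = T_Q cos 49°  →  T_Q = 0.5956 T_P.
Vertical: T_P sin 67° + T_Q sin 49° = 1568.
Substituting the horizontal relation into the vertical equation gives 1.37 T_P = 1568, so T_P = 1145 N.

T_P ≈ 1140 N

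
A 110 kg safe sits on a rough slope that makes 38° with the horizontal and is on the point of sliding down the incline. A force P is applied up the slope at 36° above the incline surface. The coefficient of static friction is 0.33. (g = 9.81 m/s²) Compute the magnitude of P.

P ≈ 624 N

On the verge of sliding down the incline, friction equals μN and acts up the slope.
Perpendicular: N + P sin 36° = W cos 38° = 850.3 N.
Along incline: P cos 36° + μN = W sin 38° with W sin 38° = 664.4 N.
Solving the pair for P and N: P = 623.9 N, N = 483.6 N (and f = μN = 159.6 N).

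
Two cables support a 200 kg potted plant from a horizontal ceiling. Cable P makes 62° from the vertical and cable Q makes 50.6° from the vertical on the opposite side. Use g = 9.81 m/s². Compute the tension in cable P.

Angles from the horizontal: cable P is 90° − 62° = 28°, cable Q is 90° − 50.6° = 39.4°.
Weight W = 200 × 9.81 = 1962 N acts straight down.
Horizontal: T_P cos 28° = T_Q cos 39.4°  →  T_Q = 1.143 T_P.
Vertical: T_P sin 28° + T_Q sin 39.4° = 1962.
Substituting the horizontal relation into the vertical equation gives 1.195 T_P = 1962, so T_P = 1642 N.

T_P ≈ 1640 N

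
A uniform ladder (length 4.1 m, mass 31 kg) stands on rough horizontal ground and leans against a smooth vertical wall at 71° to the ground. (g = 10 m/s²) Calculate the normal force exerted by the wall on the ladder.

N_wall ≈ 53.4 N

Torques about the foot: N_wall · 4.1 sin 71° = 31×10×2.05 cos 71° → N_wall = 53.371 N.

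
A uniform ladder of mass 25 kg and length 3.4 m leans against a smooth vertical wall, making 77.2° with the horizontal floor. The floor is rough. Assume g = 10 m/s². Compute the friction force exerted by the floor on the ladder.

Torques about the foot: N_wall · 3.4 sin 77.2° = 25×10×1.7 cos 77.2° → N_wall = 28.399 N.
ΣF_x = 0: f_floor = N_wall = 28.399 N.

f ≈ 28.4 N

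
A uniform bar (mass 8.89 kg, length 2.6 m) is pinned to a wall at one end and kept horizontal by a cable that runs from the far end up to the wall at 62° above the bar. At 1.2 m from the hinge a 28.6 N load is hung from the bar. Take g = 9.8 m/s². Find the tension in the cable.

T ≈ 64.3 N

Take torques about the hinge: T sin 62° · 2.6 = 8.89×9.8×1.3 + 28.6×1.2 = 147.58 N·m.
So T = 147.58 / (0.8829 × 2.6) = 64.286 N.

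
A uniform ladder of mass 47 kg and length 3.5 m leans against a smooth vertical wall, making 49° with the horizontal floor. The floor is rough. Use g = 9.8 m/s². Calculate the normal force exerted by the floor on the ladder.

ΣF_y = 0: N_floor = 47×9.8 = 460.6 N.

N_floor ≈ 461 N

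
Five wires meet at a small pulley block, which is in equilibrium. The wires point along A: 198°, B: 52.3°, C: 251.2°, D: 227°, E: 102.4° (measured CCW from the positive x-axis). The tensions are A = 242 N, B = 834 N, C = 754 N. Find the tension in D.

T_D ≈ 10.2 N

Resolve: ΣF_x = 242 cos 198° + 834 cos 52.3° + 754 cos 251.2° + T_D cos 227° + T_E cos 102.4° = 0.
        ΣF_y = 242 sin 198° + 834 sin 52.3° + 754 sin 251.2° + T_D sin 227° + T_E sin 102.4° = 0.
The known terms sum to (36.87, -128.7) N, so -0.6820 T_D − 0.2147 T_E = -36.87 and -0.7314 T_D + 0.9767 T_E = 128.7.
Solving simultaneously: T_D = 10.18 N, T_E = 139.4 N.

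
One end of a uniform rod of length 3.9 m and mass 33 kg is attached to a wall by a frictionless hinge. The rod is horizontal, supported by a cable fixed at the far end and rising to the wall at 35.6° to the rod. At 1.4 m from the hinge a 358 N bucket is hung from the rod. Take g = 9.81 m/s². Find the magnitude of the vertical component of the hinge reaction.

Take torques about the hinge: T sin 35.6° · 3.9 = 33×9.81×1.95 + 358×1.4 = 1132.5 N·m.
So T = 1132.5 / (0.5821 × 3.9) = 498.83 N.
ΣF_y = 0: H_y = (33×9.81 + 358) − T sin 35.6° = 681.73 − 290.38 = 391.35 N.

|H_y| ≈ 391 N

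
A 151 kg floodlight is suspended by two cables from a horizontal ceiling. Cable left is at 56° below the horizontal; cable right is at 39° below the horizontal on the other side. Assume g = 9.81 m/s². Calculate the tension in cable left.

Weight W = 151 × 9.81 = 1481 N acts straight down.
Horizontal: T_left cos 56° = T_right cos 39°  →  T_right = 0.7195 T_left.
Vertical: T_left sin 56° + T_right sin 39° = 1481.
Substituting the horizontal relation into the vertical equation gives 1.282 T_left = 1481, so T_left = 1156 N.

T_left ≈ 1160 N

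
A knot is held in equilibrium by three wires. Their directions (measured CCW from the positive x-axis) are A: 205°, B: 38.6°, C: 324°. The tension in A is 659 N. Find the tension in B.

T_B ≈ 598 N

Resolve: ΣF_x = 659 cos 205° + T_B cos 38.6° + T_C cos 324° = 0.
        ΣF_y = 659 sin 205° + T_B sin 38.6° + T_C sin 324° = 0.
The known terms sum to (-597.3, -278.5) N, so 0.7815 T_B + 0.8090 T_C = 597.3 and 0.6239 T_B − 0.5878 T_C = 278.5.
Solving simultaneously: T_B = 597.8 N, T_C = 160.7 N.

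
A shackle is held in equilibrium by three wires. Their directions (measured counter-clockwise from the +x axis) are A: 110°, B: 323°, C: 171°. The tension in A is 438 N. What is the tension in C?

T_C ≈ 508 N

Resolve: ΣF_x = 438 cos 110° + T_B cos 323° + T_C cos 171° = 0.
        ΣF_y = 438 sin 110° + T_B sin 323° + T_C sin 171° = 0.
The known terms sum to (-149.8, 411.6) N, so 0.7986 T_B − 0.9877 T_C = 149.8 and -0.6018 T_B + 0.1564 T_C = -411.6.
Solving simultaneously: T_B = 816 N, T_C = 508.1 N.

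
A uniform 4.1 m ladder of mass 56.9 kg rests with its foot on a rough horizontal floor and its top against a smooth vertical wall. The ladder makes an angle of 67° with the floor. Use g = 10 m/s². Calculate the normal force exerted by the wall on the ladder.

Torques about the foot: N_wall · 4.1 sin 67° = 56.9×10×2.05 cos 67° → N_wall = 120.76 N.

N_wall ≈ 121 N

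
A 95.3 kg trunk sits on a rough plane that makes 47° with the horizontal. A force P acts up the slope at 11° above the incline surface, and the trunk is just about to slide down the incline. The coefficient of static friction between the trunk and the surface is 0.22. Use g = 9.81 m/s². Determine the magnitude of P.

P ≈ 578 N

On the verge of sliding down the incline, friction equals μN and acts up the slope.
Perpendicular: N + P sin 11° = W cos 47° = 637.6 N.
Along incline: P cos 11° + μN = W sin 47° with W sin 47° = 683.7 N.
Solving the pair for P and N: P = 578.4 N, N = 527.2 N (and f = μN = 116 N).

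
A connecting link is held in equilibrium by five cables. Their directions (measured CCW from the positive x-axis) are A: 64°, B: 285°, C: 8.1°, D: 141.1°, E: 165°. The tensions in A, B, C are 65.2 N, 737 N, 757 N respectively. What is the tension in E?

Resolve: ΣF_x = 65.2 cos 64° + 737 cos 285° + 757 cos 8.1° + T_D cos 141.1° + T_E cos 165° = 0.
        ΣF_y = 65.2 sin 64° + 737 sin 285° + 757 sin 8.1° + T_D sin 141.1° + T_E sin 165° = 0.
The known terms sum to (968.8, -546.6) N, so -0.7782 T_D − 0.9659 T_E = -968.8 and 0.6280 T_D + 0.2588 T_E = 546.6.
Solving simultaneously: T_D = 684.4 N, T_E = 451.6 N.

T_E ≈ 452 N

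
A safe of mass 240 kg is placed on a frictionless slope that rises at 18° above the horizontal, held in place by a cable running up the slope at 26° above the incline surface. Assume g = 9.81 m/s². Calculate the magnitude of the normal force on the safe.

Take axes along and perpendicular to the incline. Weight components: W sin 18° = 727.5 N down-slope, W cos 18° = 2239 N into the surface.
Along incline: T cos 26° = W sin 18° → T = 809.5 N.
Perpendicular: N = W cos 18° − T sin 26° = 1884 N.

N ≈ 1880 N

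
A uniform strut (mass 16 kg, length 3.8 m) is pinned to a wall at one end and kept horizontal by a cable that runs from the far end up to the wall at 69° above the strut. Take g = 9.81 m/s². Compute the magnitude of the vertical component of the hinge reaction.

|H_y| ≈ 78.5 N

Take torques about the hinge: T sin 69° · 3.8 = 16×9.81×1.9 = 298.22 N·m.
So T = 298.22 / (0.9336 × 3.8) = 84.063 N.
ΣF_y = 0: H_y = (16×9.81) − T sin 69° = 156.96 − 78.48 = 78.48 N.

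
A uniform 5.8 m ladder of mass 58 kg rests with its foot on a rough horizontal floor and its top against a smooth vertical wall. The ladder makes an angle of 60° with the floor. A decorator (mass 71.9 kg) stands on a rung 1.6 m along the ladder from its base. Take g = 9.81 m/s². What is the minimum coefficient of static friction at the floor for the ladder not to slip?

μ_min ≈ 0.217

ΣF_y = 0: N_floor = 58×9.81 + 71.9×9.81 = 1274.3 N.
Torques about the foot: N_wall · 5.8 sin 60° = 58×9.81×2.9 cos 60° + 71.9×9.81×1.6 cos 60° → N_wall = 276.59 N.
ΣF_x = 0: f_floor = N_wall = 276.59 N.
μ_min = f_floor / N_floor = 276.59 / 1274.3 = 0.217.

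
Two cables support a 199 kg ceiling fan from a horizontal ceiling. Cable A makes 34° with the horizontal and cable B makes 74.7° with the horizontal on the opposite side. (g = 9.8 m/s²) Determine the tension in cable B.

T_B ≈ 1710 N

Weight W = 199 × 9.8 = 1950 N acts straight down.
Horizontal: T_A cos 34° = T_B cos 74.7°  →  T_A = 0.3183 T_B.
Vertical: T_A sin 34° + T_B sin 74.7° = 1950.
Substituting the horizontal relation into the vertical equation gives 1.143 T_B = 1950, so T_B = 1707 N.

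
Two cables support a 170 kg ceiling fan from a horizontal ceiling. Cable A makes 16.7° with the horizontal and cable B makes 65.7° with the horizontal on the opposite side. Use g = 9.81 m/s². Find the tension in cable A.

Weight W = 170 × 9.81 = 1668 N acts straight down.
Horizontal: T_A cos 16.7° = T_B cos 65.7°  →  T_B = 2.328 T_A.
Vertical: T_A sin 16.7° + T_B sin 65.7° = 1668.
Substituting the horizontal relation into the vertical equation gives 2.409 T_A = 1668, so T_A = 692.4 N.

T_A ≈ 692 N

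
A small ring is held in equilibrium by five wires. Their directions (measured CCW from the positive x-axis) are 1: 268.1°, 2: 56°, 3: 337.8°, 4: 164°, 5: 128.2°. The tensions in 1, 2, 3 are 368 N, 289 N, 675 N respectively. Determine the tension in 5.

T_5 ≈ 265 N

Resolve: ΣF_x = 368 cos 268.1° + 289 cos 56° + 675 cos 337.8° + T_4 cos 164° + T_5 cos 128.2° = 0.
        ΣF_y = 368 sin 268.1° + 289 sin 56° + 675 sin 337.8° + T_4 sin 164° + T_5 sin 128.2° = 0.
The known terms sum to (774.4, -383.2) N, so -0.9613 T_4 − 0.6184 T_5 = -774.4 and 0.2756 T_4 + 0.7859 T_5 = 383.2.
Solving simultaneously: T_4 = 635.2 N, T_5 = 264.9 N.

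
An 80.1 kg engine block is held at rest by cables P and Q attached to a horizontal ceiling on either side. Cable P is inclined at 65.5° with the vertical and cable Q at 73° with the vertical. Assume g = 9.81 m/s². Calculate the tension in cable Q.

T_Q ≈ 1080 N

Angles from the horizontal: cable P is 90° − 65.5° = 24.5°, cable Q is 90° − 73° = 17°.
Weight W = 80.1 × 9.81 = 785.8 N acts straight down.
Horizontal: T_P cos 24.5° = T_Q cos 17°  →  T_P = 1.051 T_Q.
Vertical: T_P sin 24.5° + T_Q sin 17° = 785.8.
Substituting the horizontal relation into the vertical equation gives 0.7282 T_Q = 785.8, so T_Q = 1079 N.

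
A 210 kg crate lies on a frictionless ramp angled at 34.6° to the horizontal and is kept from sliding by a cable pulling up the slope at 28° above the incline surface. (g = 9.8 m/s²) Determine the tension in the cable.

T ≈ 1320 N

Take axes along and perpendicular to the incline. Weight components: W sin 34.6° = 1169 N down-slope, W cos 34.6° = 1694 N into the surface.
Along incline: T cos 28° = W sin 34.6° → T = 1324 N.
Perpendicular: N = W cos 34.6° − T sin 28° = 1073 N.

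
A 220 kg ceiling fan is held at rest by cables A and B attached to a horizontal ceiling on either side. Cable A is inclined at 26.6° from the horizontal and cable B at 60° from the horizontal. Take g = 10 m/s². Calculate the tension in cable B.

T_B ≈ 1970 N

Weight W = 220 × 10 = 2200 N acts straight down.
Horizontal: T_A cos 26.6° = T_B cos 60°  →  T_A = 0.5592 T_B.
Vertical: T_A sin 26.6° + T_B sin 60° = 2200.
Substituting the horizontal relation into the vertical equation gives 1.116 T_B = 2200, so T_B = 1971 N.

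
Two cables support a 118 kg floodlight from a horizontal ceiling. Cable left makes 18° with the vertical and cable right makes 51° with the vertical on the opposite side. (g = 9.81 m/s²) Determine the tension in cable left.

Angles from the horizontal: cable left is 90° − 18° = 72°, cable right is 90° − 51° = 39°.
Weight W = 118 × 9.81 = 1158 N acts straight down.
Horizontal: T_left cos 72° = T_right cos 39°  →  T_right = 0.3976 T_left.
Vertical: T_left sin 72° + T_right sin 39° = 1158.
Substituting the horizontal relation into the vertical equation gives 1.201 T_left = 1158, so T_left = 963.6 N.

T_left ≈ 964 N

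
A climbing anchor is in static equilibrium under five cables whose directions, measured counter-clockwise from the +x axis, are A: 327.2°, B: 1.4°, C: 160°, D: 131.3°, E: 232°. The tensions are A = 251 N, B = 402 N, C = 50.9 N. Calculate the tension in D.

Resolve: ΣF_x = 251 cos 327.2° + 402 cos 1.4° + 50.9 cos 160° + T_D cos 131.3° + T_E cos 232° = 0.
        ΣF_y = 251 sin 327.2° + 402 sin 1.4° + 50.9 sin 160° + T_D sin 131.3° + T_E sin 232° = 0.
The known terms sum to (565, -108.7) N, so -0.6600 T_D − 0.6157 T_E = -565 and 0.7513 T_D − 0.7880 T_E = 108.7.
Solving simultaneously: T_D = 521.3 N, T_E = 359 N.

T_D ≈ 521 N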